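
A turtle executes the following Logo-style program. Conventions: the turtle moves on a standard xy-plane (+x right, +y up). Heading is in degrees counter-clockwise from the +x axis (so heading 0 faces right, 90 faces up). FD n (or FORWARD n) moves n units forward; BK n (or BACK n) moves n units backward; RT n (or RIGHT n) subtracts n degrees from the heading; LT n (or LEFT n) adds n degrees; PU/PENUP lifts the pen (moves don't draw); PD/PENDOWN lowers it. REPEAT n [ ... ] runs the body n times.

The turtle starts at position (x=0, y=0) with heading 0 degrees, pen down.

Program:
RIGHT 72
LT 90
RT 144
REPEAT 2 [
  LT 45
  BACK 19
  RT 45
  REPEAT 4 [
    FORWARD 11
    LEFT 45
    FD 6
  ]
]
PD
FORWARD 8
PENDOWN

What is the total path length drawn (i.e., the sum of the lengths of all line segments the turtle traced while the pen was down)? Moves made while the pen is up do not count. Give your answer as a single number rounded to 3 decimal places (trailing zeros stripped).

Executing turtle program step by step:
Start: pos=(0,0), heading=0, pen down
RT 72: heading 0 -> 288
LT 90: heading 288 -> 18
RT 144: heading 18 -> 234
REPEAT 2 [
  -- iteration 1/2 --
  LT 45: heading 234 -> 279
  BK 19: (0,0) -> (-2.972,18.766) [heading=279, draw]
  RT 45: heading 279 -> 234
  REPEAT 4 [
    -- iteration 1/4 --
    FD 11: (-2.972,18.766) -> (-9.438,9.867) [heading=234, draw]
    LT 45: heading 234 -> 279
    FD 6: (-9.438,9.867) -> (-8.499,3.941) [heading=279, draw]
    -- iteration 2/4 --
    FD 11: (-8.499,3.941) -> (-6.779,-6.924) [heading=279, draw]
    LT 45: heading 279 -> 324
    FD 6: (-6.779,-6.924) -> (-1.924,-10.451) [heading=324, draw]
    -- iteration 3/4 --
    FD 11: (-1.924,-10.451) -> (6.975,-16.916) [heading=324, draw]
    LT 45: heading 324 -> 9
    FD 6: (6.975,-16.916) -> (12.901,-15.978) [heading=9, draw]
    -- iteration 4/4 --
    FD 11: (12.901,-15.978) -> (23.765,-14.257) [heading=9, draw]
    LT 45: heading 9 -> 54
    FD 6: (23.765,-14.257) -> (27.292,-9.403) [heading=54, draw]
  ]
  -- iteration 2/2 --
  LT 45: heading 54 -> 99
  BK 19: (27.292,-9.403) -> (30.264,-28.169) [heading=99, draw]
  RT 45: heading 99 -> 54
  REPEAT 4 [
    -- iteration 1/4 --
    FD 11: (30.264,-28.169) -> (36.73,-19.27) [heading=54, draw]
    LT 45: heading 54 -> 99
    FD 6: (36.73,-19.27) -> (35.791,-13.343) [heading=99, draw]
    -- iteration 2/4 --
    FD 11: (35.791,-13.343) -> (34.071,-2.479) [heading=99, draw]
    LT 45: heading 99 -> 144
    FD 6: (34.071,-2.479) -> (29.217,1.048) [heading=144, draw]
    -- iteration 3/4 --
    FD 11: (29.217,1.048) -> (20.317,7.513) [heading=144, draw]
    LT 45: heading 144 -> 189
    FD 6: (20.317,7.513) -> (14.391,6.575) [heading=189, draw]
    -- iteration 4/4 --
    FD 11: (14.391,6.575) -> (3.527,4.854) [heading=189, draw]
    LT 45: heading 189 -> 234
    FD 6: (3.527,4.854) -> (0,0) [heading=234, draw]
  ]
]
PD: pen down
FD 8: (0,0) -> (-4.702,-6.472) [heading=234, draw]
PD: pen down
Final: pos=(-4.702,-6.472), heading=234, 19 segment(s) drawn

Segment lengths:
  seg 1: (0,0) -> (-2.972,18.766), length = 19
  seg 2: (-2.972,18.766) -> (-9.438,9.867), length = 11
  seg 3: (-9.438,9.867) -> (-8.499,3.941), length = 6
  seg 4: (-8.499,3.941) -> (-6.779,-6.924), length = 11
  seg 5: (-6.779,-6.924) -> (-1.924,-10.451), length = 6
  seg 6: (-1.924,-10.451) -> (6.975,-16.916), length = 11
  seg 7: (6.975,-16.916) -> (12.901,-15.978), length = 6
  seg 8: (12.901,-15.978) -> (23.765,-14.257), length = 11
  seg 9: (23.765,-14.257) -> (27.292,-9.403), length = 6
  seg 10: (27.292,-9.403) -> (30.264,-28.169), length = 19
  seg 11: (30.264,-28.169) -> (36.73,-19.27), length = 11
  seg 12: (36.73,-19.27) -> (35.791,-13.343), length = 6
  seg 13: (35.791,-13.343) -> (34.071,-2.479), length = 11
  seg 14: (34.071,-2.479) -> (29.217,1.048), length = 6
  seg 15: (29.217,1.048) -> (20.317,7.513), length = 11
  seg 16: (20.317,7.513) -> (14.391,6.575), length = 6
  seg 17: (14.391,6.575) -> (3.527,4.854), length = 11
  seg 18: (3.527,4.854) -> (0,0), length = 6
  seg 19: (0,0) -> (-4.702,-6.472), length = 8
Total = 182

Answer: 182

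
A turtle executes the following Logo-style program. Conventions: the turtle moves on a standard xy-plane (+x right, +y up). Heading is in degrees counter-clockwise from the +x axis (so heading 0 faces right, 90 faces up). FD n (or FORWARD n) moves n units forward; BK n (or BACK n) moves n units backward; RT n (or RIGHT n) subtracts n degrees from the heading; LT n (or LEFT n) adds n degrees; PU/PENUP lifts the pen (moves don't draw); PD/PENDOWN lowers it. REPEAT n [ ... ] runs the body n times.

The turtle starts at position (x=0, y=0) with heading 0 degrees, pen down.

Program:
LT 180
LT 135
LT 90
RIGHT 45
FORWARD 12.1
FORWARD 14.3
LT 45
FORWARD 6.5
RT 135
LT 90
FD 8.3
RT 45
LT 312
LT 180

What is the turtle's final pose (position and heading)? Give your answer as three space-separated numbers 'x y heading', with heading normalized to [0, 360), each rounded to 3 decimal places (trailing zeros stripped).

Executing turtle program step by step:
Start: pos=(0,0), heading=0, pen down
LT 180: heading 0 -> 180
LT 135: heading 180 -> 315
LT 90: heading 315 -> 45
RT 45: heading 45 -> 0
FD 12.1: (0,0) -> (12.1,0) [heading=0, draw]
FD 14.3: (12.1,0) -> (26.4,0) [heading=0, draw]
LT 45: heading 0 -> 45
FD 6.5: (26.4,0) -> (30.996,4.596) [heading=45, draw]
RT 135: heading 45 -> 270
LT 90: heading 270 -> 0
FD 8.3: (30.996,4.596) -> (39.296,4.596) [heading=0, draw]
RT 45: heading 0 -> 315
LT 312: heading 315 -> 267
LT 180: heading 267 -> 87
Final: pos=(39.296,4.596), heading=87, 4 segment(s) drawn

Answer: 39.296 4.596 87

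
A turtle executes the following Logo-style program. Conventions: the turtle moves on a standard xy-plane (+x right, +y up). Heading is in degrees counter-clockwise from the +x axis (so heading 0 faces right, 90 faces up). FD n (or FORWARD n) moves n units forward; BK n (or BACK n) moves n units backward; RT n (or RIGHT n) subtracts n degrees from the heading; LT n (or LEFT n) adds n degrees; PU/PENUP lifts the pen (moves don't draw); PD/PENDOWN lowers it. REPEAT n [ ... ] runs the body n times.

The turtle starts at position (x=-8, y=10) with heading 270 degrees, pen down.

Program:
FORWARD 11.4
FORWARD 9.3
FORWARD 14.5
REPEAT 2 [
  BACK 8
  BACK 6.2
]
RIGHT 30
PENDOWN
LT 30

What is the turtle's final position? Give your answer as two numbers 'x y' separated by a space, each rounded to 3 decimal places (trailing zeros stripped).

Answer: -8 3.2

Derivation:
Executing turtle program step by step:
Start: pos=(-8,10), heading=270, pen down
FD 11.4: (-8,10) -> (-8,-1.4) [heading=270, draw]
FD 9.3: (-8,-1.4) -> (-8,-10.7) [heading=270, draw]
FD 14.5: (-8,-10.7) -> (-8,-25.2) [heading=270, draw]
REPEAT 2 [
  -- iteration 1/2 --
  BK 8: (-8,-25.2) -> (-8,-17.2) [heading=270, draw]
  BK 6.2: (-8,-17.2) -> (-8,-11) [heading=270, draw]
  -- iteration 2/2 --
  BK 8: (-8,-11) -> (-8,-3) [heading=270, draw]
  BK 6.2: (-8,-3) -> (-8,3.2) [heading=270, draw]
]
RT 30: heading 270 -> 240
PD: pen down
LT 30: heading 240 -> 270
Final: pos=(-8,3.2), heading=270, 7 segment(s) drawn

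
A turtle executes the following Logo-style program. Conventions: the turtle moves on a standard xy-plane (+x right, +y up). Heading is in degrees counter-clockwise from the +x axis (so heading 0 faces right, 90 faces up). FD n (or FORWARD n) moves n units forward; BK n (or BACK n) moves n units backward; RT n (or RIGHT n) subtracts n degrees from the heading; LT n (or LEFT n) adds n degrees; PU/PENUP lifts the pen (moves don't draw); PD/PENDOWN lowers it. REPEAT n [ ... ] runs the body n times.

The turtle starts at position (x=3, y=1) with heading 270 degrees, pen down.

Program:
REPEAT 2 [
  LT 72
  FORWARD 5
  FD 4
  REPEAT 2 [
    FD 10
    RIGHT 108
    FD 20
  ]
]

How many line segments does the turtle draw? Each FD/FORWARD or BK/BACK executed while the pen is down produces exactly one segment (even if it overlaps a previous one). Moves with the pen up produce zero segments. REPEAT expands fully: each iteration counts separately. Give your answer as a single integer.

Answer: 12

Derivation:
Executing turtle program step by step:
Start: pos=(3,1), heading=270, pen down
REPEAT 2 [
  -- iteration 1/2 --
  LT 72: heading 270 -> 342
  FD 5: (3,1) -> (7.755,-0.545) [heading=342, draw]
  FD 4: (7.755,-0.545) -> (11.56,-1.781) [heading=342, draw]
  REPEAT 2 [
    -- iteration 1/2 --
    FD 10: (11.56,-1.781) -> (21.07,-4.871) [heading=342, draw]
    RT 108: heading 342 -> 234
    FD 20: (21.07,-4.871) -> (9.314,-21.052) [heading=234, draw]
    -- iteration 2/2 --
    FD 10: (9.314,-21.052) -> (3.437,-29.142) [heading=234, draw]
    RT 108: heading 234 -> 126
    FD 20: (3.437,-29.142) -> (-8.319,-12.961) [heading=126, draw]
  ]
  -- iteration 2/2 --
  LT 72: heading 126 -> 198
  FD 5: (-8.319,-12.961) -> (-13.074,-14.507) [heading=198, draw]
  FD 4: (-13.074,-14.507) -> (-16.879,-15.743) [heading=198, draw]
  REPEAT 2 [
    -- iteration 1/2 --
    FD 10: (-16.879,-15.743) -> (-26.389,-18.833) [heading=198, draw]
    RT 108: heading 198 -> 90
    FD 20: (-26.389,-18.833) -> (-26.389,1.167) [heading=90, draw]
    -- iteration 2/2 --
    FD 10: (-26.389,1.167) -> (-26.389,11.167) [heading=90, draw]
    RT 108: heading 90 -> 342
    FD 20: (-26.389,11.167) -> (-7.368,4.987) [heading=342, draw]
  ]
]
Final: pos=(-7.368,4.987), heading=342, 12 segment(s) drawn
Segments drawn: 12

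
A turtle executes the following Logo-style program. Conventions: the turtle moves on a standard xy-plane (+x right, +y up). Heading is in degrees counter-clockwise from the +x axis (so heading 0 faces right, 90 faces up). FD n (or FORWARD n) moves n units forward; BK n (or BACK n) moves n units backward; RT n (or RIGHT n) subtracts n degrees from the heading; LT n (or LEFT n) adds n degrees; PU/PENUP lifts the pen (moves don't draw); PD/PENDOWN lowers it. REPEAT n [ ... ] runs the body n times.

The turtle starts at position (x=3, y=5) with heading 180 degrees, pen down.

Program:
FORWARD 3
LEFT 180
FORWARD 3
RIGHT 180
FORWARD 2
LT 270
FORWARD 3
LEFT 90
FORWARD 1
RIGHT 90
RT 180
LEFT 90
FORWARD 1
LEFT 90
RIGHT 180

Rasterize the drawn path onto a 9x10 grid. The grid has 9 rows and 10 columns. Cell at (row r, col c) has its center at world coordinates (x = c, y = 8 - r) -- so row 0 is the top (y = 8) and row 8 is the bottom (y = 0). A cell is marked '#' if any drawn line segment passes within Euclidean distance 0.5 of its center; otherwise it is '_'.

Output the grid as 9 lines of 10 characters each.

Segment 0: (3,5) -> (0,5)
Segment 1: (0,5) -> (3,5)
Segment 2: (3,5) -> (1,5)
Segment 3: (1,5) -> (1,8)
Segment 4: (1,8) -> (0,8)
Segment 5: (0,8) -> (1,8)

Answer: ##________
_#________
_#________
####______
__________
__________
__________
__________
__________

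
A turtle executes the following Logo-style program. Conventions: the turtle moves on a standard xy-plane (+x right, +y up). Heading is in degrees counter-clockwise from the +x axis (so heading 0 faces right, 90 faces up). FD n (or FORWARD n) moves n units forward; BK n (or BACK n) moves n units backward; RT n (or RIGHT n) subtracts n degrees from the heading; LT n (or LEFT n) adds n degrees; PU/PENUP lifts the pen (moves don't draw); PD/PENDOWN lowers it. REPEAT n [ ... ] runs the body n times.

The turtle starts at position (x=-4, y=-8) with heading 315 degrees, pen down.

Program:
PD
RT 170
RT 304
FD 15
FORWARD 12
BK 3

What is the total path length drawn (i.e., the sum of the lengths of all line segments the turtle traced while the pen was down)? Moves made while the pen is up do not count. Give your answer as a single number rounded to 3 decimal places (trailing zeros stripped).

Executing turtle program step by step:
Start: pos=(-4,-8), heading=315, pen down
PD: pen down
RT 170: heading 315 -> 145
RT 304: heading 145 -> 201
FD 15: (-4,-8) -> (-18.004,-13.376) [heading=201, draw]
FD 12: (-18.004,-13.376) -> (-29.207,-17.676) [heading=201, draw]
BK 3: (-29.207,-17.676) -> (-26.406,-16.601) [heading=201, draw]
Final: pos=(-26.406,-16.601), heading=201, 3 segment(s) drawn

Segment lengths:
  seg 1: (-4,-8) -> (-18.004,-13.376), length = 15
  seg 2: (-18.004,-13.376) -> (-29.207,-17.676), length = 12
  seg 3: (-29.207,-17.676) -> (-26.406,-16.601), length = 3
Total = 30

Answer: 30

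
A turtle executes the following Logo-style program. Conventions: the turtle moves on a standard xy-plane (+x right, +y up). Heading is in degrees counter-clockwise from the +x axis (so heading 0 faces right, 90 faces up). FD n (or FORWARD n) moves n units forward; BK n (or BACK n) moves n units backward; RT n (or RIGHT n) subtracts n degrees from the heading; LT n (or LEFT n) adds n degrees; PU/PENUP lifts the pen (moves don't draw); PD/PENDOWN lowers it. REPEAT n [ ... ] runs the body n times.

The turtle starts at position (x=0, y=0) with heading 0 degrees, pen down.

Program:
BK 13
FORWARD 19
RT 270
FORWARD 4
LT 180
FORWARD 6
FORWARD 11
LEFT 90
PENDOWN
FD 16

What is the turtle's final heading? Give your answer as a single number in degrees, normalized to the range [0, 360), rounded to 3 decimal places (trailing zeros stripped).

Executing turtle program step by step:
Start: pos=(0,0), heading=0, pen down
BK 13: (0,0) -> (-13,0) [heading=0, draw]
FD 19: (-13,0) -> (6,0) [heading=0, draw]
RT 270: heading 0 -> 90
FD 4: (6,0) -> (6,4) [heading=90, draw]
LT 180: heading 90 -> 270
FD 6: (6,4) -> (6,-2) [heading=270, draw]
FD 11: (6,-2) -> (6,-13) [heading=270, draw]
LT 90: heading 270 -> 0
PD: pen down
FD 16: (6,-13) -> (22,-13) [heading=0, draw]
Final: pos=(22,-13), heading=0, 6 segment(s) drawn

Answer: 0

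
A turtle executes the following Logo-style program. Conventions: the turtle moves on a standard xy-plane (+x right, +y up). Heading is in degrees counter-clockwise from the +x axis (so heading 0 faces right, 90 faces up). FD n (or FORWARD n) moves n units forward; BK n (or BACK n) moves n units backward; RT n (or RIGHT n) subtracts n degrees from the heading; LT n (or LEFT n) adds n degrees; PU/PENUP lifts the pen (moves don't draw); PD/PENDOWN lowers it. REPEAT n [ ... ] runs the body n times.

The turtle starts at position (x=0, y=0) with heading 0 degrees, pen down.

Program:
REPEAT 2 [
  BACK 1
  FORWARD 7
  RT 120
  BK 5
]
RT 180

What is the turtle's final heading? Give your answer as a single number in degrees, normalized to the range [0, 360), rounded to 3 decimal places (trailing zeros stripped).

Executing turtle program step by step:
Start: pos=(0,0), heading=0, pen down
REPEAT 2 [
  -- iteration 1/2 --
  BK 1: (0,0) -> (-1,0) [heading=0, draw]
  FD 7: (-1,0) -> (6,0) [heading=0, draw]
  RT 120: heading 0 -> 240
  BK 5: (6,0) -> (8.5,4.33) [heading=240, draw]
  -- iteration 2/2 --
  BK 1: (8.5,4.33) -> (9,5.196) [heading=240, draw]
  FD 7: (9,5.196) -> (5.5,-0.866) [heading=240, draw]
  RT 120: heading 240 -> 120
  BK 5: (5.5,-0.866) -> (8,-5.196) [heading=120, draw]
]
RT 180: heading 120 -> 300
Final: pos=(8,-5.196), heading=300, 6 segment(s) drawn

Answer: 300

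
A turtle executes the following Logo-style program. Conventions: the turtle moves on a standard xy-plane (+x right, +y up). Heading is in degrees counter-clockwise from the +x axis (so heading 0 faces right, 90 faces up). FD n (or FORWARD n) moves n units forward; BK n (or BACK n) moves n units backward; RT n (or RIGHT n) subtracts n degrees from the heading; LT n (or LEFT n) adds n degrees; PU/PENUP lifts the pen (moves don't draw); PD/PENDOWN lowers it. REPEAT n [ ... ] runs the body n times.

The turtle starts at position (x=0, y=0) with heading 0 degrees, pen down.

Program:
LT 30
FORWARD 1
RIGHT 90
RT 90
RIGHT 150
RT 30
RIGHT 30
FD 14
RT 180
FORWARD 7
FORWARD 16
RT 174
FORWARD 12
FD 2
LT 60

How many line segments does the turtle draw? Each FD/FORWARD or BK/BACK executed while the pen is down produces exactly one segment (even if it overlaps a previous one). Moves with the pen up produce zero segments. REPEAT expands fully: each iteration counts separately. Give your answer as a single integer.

Executing turtle program step by step:
Start: pos=(0,0), heading=0, pen down
LT 30: heading 0 -> 30
FD 1: (0,0) -> (0.866,0.5) [heading=30, draw]
RT 90: heading 30 -> 300
RT 90: heading 300 -> 210
RT 150: heading 210 -> 60
RT 30: heading 60 -> 30
RT 30: heading 30 -> 0
FD 14: (0.866,0.5) -> (14.866,0.5) [heading=0, draw]
RT 180: heading 0 -> 180
FD 7: (14.866,0.5) -> (7.866,0.5) [heading=180, draw]
FD 16: (7.866,0.5) -> (-8.134,0.5) [heading=180, draw]
RT 174: heading 180 -> 6
FD 12: (-8.134,0.5) -> (3.8,1.754) [heading=6, draw]
FD 2: (3.8,1.754) -> (5.789,1.963) [heading=6, draw]
LT 60: heading 6 -> 66
Final: pos=(5.789,1.963), heading=66, 6 segment(s) drawn
Segments drawn: 6

Answer: 6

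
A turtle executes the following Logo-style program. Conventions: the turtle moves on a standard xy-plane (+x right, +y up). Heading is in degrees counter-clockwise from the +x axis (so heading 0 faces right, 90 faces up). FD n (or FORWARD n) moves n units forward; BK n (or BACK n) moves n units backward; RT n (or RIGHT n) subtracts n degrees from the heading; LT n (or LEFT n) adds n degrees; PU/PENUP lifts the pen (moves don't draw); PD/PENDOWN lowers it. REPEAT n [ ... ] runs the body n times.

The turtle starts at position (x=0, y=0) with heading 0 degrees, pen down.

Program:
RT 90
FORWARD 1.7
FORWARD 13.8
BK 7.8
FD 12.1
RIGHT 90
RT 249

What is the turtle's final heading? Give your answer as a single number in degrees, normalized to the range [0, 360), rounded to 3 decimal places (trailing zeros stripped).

Answer: 291

Derivation:
Executing turtle program step by step:
Start: pos=(0,0), heading=0, pen down
RT 90: heading 0 -> 270
FD 1.7: (0,0) -> (0,-1.7) [heading=270, draw]
FD 13.8: (0,-1.7) -> (0,-15.5) [heading=270, draw]
BK 7.8: (0,-15.5) -> (0,-7.7) [heading=270, draw]
FD 12.1: (0,-7.7) -> (0,-19.8) [heading=270, draw]
RT 90: heading 270 -> 180
RT 249: heading 180 -> 291
Final: pos=(0,-19.8), heading=291, 4 segment(s) drawn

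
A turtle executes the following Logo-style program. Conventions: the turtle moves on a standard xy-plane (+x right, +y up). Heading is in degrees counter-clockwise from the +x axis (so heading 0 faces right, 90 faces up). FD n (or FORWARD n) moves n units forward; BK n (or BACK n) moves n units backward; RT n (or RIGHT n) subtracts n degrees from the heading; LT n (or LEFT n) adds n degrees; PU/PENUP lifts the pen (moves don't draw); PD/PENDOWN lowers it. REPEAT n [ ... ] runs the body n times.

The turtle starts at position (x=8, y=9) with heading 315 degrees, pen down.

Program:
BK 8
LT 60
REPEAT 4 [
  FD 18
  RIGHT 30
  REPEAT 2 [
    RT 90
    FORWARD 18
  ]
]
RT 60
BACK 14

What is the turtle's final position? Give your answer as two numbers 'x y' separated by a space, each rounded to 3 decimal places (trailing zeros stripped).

Executing turtle program step by step:
Start: pos=(8,9), heading=315, pen down
BK 8: (8,9) -> (2.343,14.657) [heading=315, draw]
LT 60: heading 315 -> 15
REPEAT 4 [
  -- iteration 1/4 --
  FD 18: (2.343,14.657) -> (19.73,19.316) [heading=15, draw]
  RT 30: heading 15 -> 345
  REPEAT 2 [
    -- iteration 1/2 --
    RT 90: heading 345 -> 255
    FD 18: (19.73,19.316) -> (15.071,1.929) [heading=255, draw]
    -- iteration 2/2 --
    RT 90: heading 255 -> 165
    FD 18: (15.071,1.929) -> (-2.316,6.588) [heading=165, draw]
  ]
  -- iteration 2/4 --
  FD 18: (-2.316,6.588) -> (-19.702,11.246) [heading=165, draw]
  RT 30: heading 165 -> 135
  REPEAT 2 [
    -- iteration 1/2 --
    RT 90: heading 135 -> 45
    FD 18: (-19.702,11.246) -> (-6.974,23.974) [heading=45, draw]
    -- iteration 2/2 --
    RT 90: heading 45 -> 315
    FD 18: (-6.974,23.974) -> (5.754,11.246) [heading=315, draw]
  ]
  -- iteration 3/4 --
  FD 18: (5.754,11.246) -> (18.482,-1.482) [heading=315, draw]
  RT 30: heading 315 -> 285
  REPEAT 2 [
    -- iteration 1/2 --
    RT 90: heading 285 -> 195
    FD 18: (18.482,-1.482) -> (1.095,-6.14) [heading=195, draw]
    -- iteration 2/2 --
    RT 90: heading 195 -> 105
    FD 18: (1.095,-6.14) -> (-3.564,11.246) [heading=105, draw]
  ]
  -- iteration 4/4 --
  FD 18: (-3.564,11.246) -> (-8.223,28.633) [heading=105, draw]
  RT 30: heading 105 -> 75
  REPEAT 2 [
    -- iteration 1/2 --
    RT 90: heading 75 -> 345
    FD 18: (-8.223,28.633) -> (9.164,23.974) [heading=345, draw]
    -- iteration 2/2 --
    RT 90: heading 345 -> 255
    FD 18: (9.164,23.974) -> (4.505,6.588) [heading=255, draw]
  ]
]
RT 60: heading 255 -> 195
BK 14: (4.505,6.588) -> (18.028,10.211) [heading=195, draw]
Final: pos=(18.028,10.211), heading=195, 14 segment(s) drawn

Answer: 18.028 10.211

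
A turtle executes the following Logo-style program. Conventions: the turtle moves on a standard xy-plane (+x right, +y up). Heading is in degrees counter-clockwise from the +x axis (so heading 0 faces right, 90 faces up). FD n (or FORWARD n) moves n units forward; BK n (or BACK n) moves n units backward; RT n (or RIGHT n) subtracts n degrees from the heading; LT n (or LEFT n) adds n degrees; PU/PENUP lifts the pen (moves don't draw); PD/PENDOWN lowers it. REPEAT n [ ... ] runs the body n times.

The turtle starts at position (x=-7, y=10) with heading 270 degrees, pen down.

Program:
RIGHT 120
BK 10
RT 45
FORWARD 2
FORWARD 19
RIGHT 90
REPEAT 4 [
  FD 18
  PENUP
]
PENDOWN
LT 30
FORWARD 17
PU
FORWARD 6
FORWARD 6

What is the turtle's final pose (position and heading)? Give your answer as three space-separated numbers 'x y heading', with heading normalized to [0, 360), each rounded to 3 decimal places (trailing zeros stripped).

Answer: 86.278 64.426 45

Derivation:
Executing turtle program step by step:
Start: pos=(-7,10), heading=270, pen down
RT 120: heading 270 -> 150
BK 10: (-7,10) -> (1.66,5) [heading=150, draw]
RT 45: heading 150 -> 105
FD 2: (1.66,5) -> (1.143,6.932) [heading=105, draw]
FD 19: (1.143,6.932) -> (-3.775,25.284) [heading=105, draw]
RT 90: heading 105 -> 15
REPEAT 4 [
  -- iteration 1/4 --
  FD 18: (-3.775,25.284) -> (13.612,29.943) [heading=15, draw]
  PU: pen up
  -- iteration 2/4 --
  FD 18: (13.612,29.943) -> (30.998,34.602) [heading=15, move]
  PU: pen up
  -- iteration 3/4 --
  FD 18: (30.998,34.602) -> (48.385,39.261) [heading=15, move]
  PU: pen up
  -- iteration 4/4 --
  FD 18: (48.385,39.261) -> (65.772,43.919) [heading=15, move]
  PU: pen up
]
PD: pen down
LT 30: heading 15 -> 45
FD 17: (65.772,43.919) -> (77.793,55.94) [heading=45, draw]
PU: pen up
FD 6: (77.793,55.94) -> (82.035,60.183) [heading=45, move]
FD 6: (82.035,60.183) -> (86.278,64.426) [heading=45, move]
Final: pos=(86.278,64.426), heading=45, 5 segment(s) drawn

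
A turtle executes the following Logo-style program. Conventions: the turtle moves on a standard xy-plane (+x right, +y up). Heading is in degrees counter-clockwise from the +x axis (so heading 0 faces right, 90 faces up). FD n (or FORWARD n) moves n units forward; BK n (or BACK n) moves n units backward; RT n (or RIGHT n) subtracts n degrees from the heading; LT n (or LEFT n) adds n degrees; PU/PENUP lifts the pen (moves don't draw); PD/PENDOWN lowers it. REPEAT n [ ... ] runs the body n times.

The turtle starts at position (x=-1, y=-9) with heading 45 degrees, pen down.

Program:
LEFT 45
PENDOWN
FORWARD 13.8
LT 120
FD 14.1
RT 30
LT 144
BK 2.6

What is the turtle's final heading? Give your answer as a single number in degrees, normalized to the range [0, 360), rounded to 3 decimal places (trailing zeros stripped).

Answer: 324

Derivation:
Executing turtle program step by step:
Start: pos=(-1,-9), heading=45, pen down
LT 45: heading 45 -> 90
PD: pen down
FD 13.8: (-1,-9) -> (-1,4.8) [heading=90, draw]
LT 120: heading 90 -> 210
FD 14.1: (-1,4.8) -> (-13.211,-2.25) [heading=210, draw]
RT 30: heading 210 -> 180
LT 144: heading 180 -> 324
BK 2.6: (-13.211,-2.25) -> (-15.314,-0.722) [heading=324, draw]
Final: pos=(-15.314,-0.722), heading=324, 3 segment(s) drawn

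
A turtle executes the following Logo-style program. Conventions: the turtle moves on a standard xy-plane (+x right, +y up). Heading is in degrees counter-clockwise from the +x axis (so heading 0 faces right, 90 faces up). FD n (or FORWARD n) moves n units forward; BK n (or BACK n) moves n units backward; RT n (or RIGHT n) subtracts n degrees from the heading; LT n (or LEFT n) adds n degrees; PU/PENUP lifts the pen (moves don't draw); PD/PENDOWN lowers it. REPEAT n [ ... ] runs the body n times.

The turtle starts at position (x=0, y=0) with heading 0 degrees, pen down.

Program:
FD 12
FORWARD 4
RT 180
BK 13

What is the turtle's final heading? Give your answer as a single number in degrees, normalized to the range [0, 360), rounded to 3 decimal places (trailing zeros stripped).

Answer: 180

Derivation:
Executing turtle program step by step:
Start: pos=(0,0), heading=0, pen down
FD 12: (0,0) -> (12,0) [heading=0, draw]
FD 4: (12,0) -> (16,0) [heading=0, draw]
RT 180: heading 0 -> 180
BK 13: (16,0) -> (29,0) [heading=180, draw]
Final: pos=(29,0), heading=180, 3 segment(s) drawn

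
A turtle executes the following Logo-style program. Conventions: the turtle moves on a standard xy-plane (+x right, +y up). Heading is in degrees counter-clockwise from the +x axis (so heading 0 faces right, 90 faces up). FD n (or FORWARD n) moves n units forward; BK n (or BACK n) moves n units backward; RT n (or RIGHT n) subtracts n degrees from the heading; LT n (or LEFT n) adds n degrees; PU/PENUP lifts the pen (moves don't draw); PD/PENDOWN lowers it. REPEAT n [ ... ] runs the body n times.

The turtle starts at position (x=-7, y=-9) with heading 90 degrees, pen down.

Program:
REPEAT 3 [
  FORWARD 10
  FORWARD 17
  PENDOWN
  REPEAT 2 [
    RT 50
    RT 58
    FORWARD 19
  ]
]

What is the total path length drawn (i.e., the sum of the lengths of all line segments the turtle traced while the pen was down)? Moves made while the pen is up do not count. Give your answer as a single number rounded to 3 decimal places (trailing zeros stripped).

Executing turtle program step by step:
Start: pos=(-7,-9), heading=90, pen down
REPEAT 3 [
  -- iteration 1/3 --
  FD 10: (-7,-9) -> (-7,1) [heading=90, draw]
  FD 17: (-7,1) -> (-7,18) [heading=90, draw]
  PD: pen down
  REPEAT 2 [
    -- iteration 1/2 --
    RT 50: heading 90 -> 40
    RT 58: heading 40 -> 342
    FD 19: (-7,18) -> (11.07,12.129) [heading=342, draw]
    -- iteration 2/2 --
    RT 50: heading 342 -> 292
    RT 58: heading 292 -> 234
    FD 19: (11.07,12.129) -> (-0.098,-3.243) [heading=234, draw]
  ]
  -- iteration 2/3 --
  FD 10: (-0.098,-3.243) -> (-5.976,-11.333) [heading=234, draw]
  FD 17: (-5.976,-11.333) -> (-15.968,-25.086) [heading=234, draw]
  PD: pen down
  REPEAT 2 [
    -- iteration 1/2 --
    RT 50: heading 234 -> 184
    RT 58: heading 184 -> 126
    FD 19: (-15.968,-25.086) -> (-27.136,-9.715) [heading=126, draw]
    -- iteration 2/2 --
    RT 50: heading 126 -> 76
    RT 58: heading 76 -> 18
    FD 19: (-27.136,-9.715) -> (-9.066,-3.843) [heading=18, draw]
  ]
  -- iteration 3/3 --
  FD 10: (-9.066,-3.843) -> (0.445,-0.753) [heading=18, draw]
  FD 17: (0.445,-0.753) -> (16.613,4.5) [heading=18, draw]
  PD: pen down
  REPEAT 2 [
    -- iteration 1/2 --
    RT 50: heading 18 -> 328
    RT 58: heading 328 -> 270
    FD 19: (16.613,4.5) -> (16.613,-14.5) [heading=270, draw]
    -- iteration 2/2 --
    RT 50: heading 270 -> 220
    RT 58: heading 220 -> 162
    FD 19: (16.613,-14.5) -> (-1.457,-8.629) [heading=162, draw]
  ]
]
Final: pos=(-1.457,-8.629), heading=162, 12 segment(s) drawn

Segment lengths:
  seg 1: (-7,-9) -> (-7,1), length = 10
  seg 2: (-7,1) -> (-7,18), length = 17
  seg 3: (-7,18) -> (11.07,12.129), length = 19
  seg 4: (11.07,12.129) -> (-0.098,-3.243), length = 19
  seg 5: (-0.098,-3.243) -> (-5.976,-11.333), length = 10
  seg 6: (-5.976,-11.333) -> (-15.968,-25.086), length = 17
  seg 7: (-15.968,-25.086) -> (-27.136,-9.715), length = 19
  seg 8: (-27.136,-9.715) -> (-9.066,-3.843), length = 19
  seg 9: (-9.066,-3.843) -> (0.445,-0.753), length = 10
  seg 10: (0.445,-0.753) -> (16.613,4.5), length = 17
  seg 11: (16.613,4.5) -> (16.613,-14.5), length = 19
  seg 12: (16.613,-14.5) -> (-1.457,-8.629), length = 19
Total = 195

Answer: 195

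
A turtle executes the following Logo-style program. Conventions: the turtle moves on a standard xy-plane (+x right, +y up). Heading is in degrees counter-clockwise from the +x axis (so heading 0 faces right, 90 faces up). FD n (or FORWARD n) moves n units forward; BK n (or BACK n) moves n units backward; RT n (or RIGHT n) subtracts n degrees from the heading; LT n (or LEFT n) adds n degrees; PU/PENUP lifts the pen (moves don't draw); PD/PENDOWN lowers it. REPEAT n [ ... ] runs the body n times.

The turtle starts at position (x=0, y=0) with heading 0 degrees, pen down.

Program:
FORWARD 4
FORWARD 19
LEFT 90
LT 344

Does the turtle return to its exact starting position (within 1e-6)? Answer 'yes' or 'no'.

Answer: no

Derivation:
Executing turtle program step by step:
Start: pos=(0,0), heading=0, pen down
FD 4: (0,0) -> (4,0) [heading=0, draw]
FD 19: (4,0) -> (23,0) [heading=0, draw]
LT 90: heading 0 -> 90
LT 344: heading 90 -> 74
Final: pos=(23,0), heading=74, 2 segment(s) drawn

Start position: (0, 0)
Final position: (23, 0)
Distance = 23; >= 1e-6 -> NOT closed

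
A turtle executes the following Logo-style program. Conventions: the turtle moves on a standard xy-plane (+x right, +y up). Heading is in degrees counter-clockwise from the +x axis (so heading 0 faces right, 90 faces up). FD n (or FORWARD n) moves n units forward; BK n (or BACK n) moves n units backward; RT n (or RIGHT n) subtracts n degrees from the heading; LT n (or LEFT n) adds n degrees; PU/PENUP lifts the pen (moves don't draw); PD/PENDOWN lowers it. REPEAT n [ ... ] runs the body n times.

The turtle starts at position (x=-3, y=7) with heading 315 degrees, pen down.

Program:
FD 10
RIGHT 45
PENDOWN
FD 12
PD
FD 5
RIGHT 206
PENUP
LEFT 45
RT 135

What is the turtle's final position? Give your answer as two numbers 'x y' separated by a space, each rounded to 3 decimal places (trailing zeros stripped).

Answer: 4.071 -17.071

Derivation:
Executing turtle program step by step:
Start: pos=(-3,7), heading=315, pen down
FD 10: (-3,7) -> (4.071,-0.071) [heading=315, draw]
RT 45: heading 315 -> 270
PD: pen down
FD 12: (4.071,-0.071) -> (4.071,-12.071) [heading=270, draw]
PD: pen down
FD 5: (4.071,-12.071) -> (4.071,-17.071) [heading=270, draw]
RT 206: heading 270 -> 64
PU: pen up
LT 45: heading 64 -> 109
RT 135: heading 109 -> 334
Final: pos=(4.071,-17.071), heading=334, 3 segment(s) drawn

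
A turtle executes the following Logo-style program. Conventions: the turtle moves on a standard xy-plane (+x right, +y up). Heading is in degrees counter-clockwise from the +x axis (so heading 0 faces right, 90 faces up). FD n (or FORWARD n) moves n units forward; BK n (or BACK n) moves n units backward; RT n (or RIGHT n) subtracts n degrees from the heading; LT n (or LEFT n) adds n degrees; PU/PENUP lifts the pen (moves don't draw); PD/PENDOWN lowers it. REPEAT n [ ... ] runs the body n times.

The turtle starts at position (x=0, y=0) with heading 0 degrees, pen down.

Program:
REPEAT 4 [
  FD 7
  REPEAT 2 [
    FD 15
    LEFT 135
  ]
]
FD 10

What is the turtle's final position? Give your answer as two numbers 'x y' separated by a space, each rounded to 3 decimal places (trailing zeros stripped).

Executing turtle program step by step:
Start: pos=(0,0), heading=0, pen down
REPEAT 4 [
  -- iteration 1/4 --
  FD 7: (0,0) -> (7,0) [heading=0, draw]
  REPEAT 2 [
    -- iteration 1/2 --
    FD 15: (7,0) -> (22,0) [heading=0, draw]
    LT 135: heading 0 -> 135
    -- iteration 2/2 --
    FD 15: (22,0) -> (11.393,10.607) [heading=135, draw]
    LT 135: heading 135 -> 270
  ]
  -- iteration 2/4 --
  FD 7: (11.393,10.607) -> (11.393,3.607) [heading=270, draw]
  REPEAT 2 [
    -- iteration 1/2 --
    FD 15: (11.393,3.607) -> (11.393,-11.393) [heading=270, draw]
    LT 135: heading 270 -> 45
    -- iteration 2/2 --
    FD 15: (11.393,-11.393) -> (22,-0.787) [heading=45, draw]
    LT 135: heading 45 -> 180
  ]
  -- iteration 3/4 --
  FD 7: (22,-0.787) -> (15,-0.787) [heading=180, draw]
  REPEAT 2 [
    -- iteration 1/2 --
    FD 15: (15,-0.787) -> (0,-0.787) [heading=180, draw]
    LT 135: heading 180 -> 315
    -- iteration 2/2 --
    FD 15: (0,-0.787) -> (10.607,-11.393) [heading=315, draw]
    LT 135: heading 315 -> 90
  ]
  -- iteration 4/4 --
  FD 7: (10.607,-11.393) -> (10.607,-4.393) [heading=90, draw]
  REPEAT 2 [
    -- iteration 1/2 --
    FD 15: (10.607,-4.393) -> (10.607,10.607) [heading=90, draw]
    LT 135: heading 90 -> 225
    -- iteration 2/2 --
    FD 15: (10.607,10.607) -> (0,0) [heading=225, draw]
    LT 135: heading 225 -> 0
  ]
]
FD 10: (0,0) -> (10,0) [heading=0, draw]
Final: pos=(10,0), heading=0, 13 segment(s) drawn

Answer: 10 0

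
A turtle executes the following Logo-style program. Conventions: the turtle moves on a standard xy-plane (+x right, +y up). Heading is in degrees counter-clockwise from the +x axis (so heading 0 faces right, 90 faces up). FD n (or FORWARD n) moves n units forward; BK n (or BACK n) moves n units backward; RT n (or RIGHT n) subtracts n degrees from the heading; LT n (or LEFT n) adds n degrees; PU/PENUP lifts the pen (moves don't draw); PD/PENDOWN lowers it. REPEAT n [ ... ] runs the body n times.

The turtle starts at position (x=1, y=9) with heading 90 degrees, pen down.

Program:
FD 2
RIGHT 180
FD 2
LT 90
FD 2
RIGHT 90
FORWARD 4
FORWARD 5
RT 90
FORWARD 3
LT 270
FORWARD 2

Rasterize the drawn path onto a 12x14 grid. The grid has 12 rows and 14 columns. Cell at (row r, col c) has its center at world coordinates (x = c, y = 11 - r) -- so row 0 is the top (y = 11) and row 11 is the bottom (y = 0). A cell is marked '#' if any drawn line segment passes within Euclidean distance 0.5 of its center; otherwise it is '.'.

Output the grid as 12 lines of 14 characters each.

Segment 0: (1,9) -> (1,11)
Segment 1: (1,11) -> (1,9)
Segment 2: (1,9) -> (3,9)
Segment 3: (3,9) -> (3,5)
Segment 4: (3,5) -> (3,0)
Segment 5: (3,0) -> (0,-0)
Segment 6: (0,-0) -> (0,2)

Answer: .#............
.#............
.###..........
...#..........
...#..........
...#..........
...#..........
...#..........
...#..........
#..#..........
#..#..........
####..........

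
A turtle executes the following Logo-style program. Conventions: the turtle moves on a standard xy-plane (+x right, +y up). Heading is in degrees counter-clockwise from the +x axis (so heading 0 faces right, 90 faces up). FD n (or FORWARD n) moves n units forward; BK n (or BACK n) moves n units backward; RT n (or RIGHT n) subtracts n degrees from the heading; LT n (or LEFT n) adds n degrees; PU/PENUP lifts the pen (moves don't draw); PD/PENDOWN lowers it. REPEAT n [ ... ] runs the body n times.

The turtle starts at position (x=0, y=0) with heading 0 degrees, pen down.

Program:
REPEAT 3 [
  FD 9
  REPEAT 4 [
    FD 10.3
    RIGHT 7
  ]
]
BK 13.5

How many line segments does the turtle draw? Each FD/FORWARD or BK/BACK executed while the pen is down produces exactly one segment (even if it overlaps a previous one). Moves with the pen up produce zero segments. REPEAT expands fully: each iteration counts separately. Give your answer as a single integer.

Executing turtle program step by step:
Start: pos=(0,0), heading=0, pen down
REPEAT 3 [
  -- iteration 1/3 --
  FD 9: (0,0) -> (9,0) [heading=0, draw]
  REPEAT 4 [
    -- iteration 1/4 --
    FD 10.3: (9,0) -> (19.3,0) [heading=0, draw]
    RT 7: heading 0 -> 353
    -- iteration 2/4 --
    FD 10.3: (19.3,0) -> (29.523,-1.255) [heading=353, draw]
    RT 7: heading 353 -> 346
    -- iteration 3/4 --
    FD 10.3: (29.523,-1.255) -> (39.517,-3.747) [heading=346, draw]
    RT 7: heading 346 -> 339
    -- iteration 4/4 --
    FD 10.3: (39.517,-3.747) -> (49.133,-7.438) [heading=339, draw]
    RT 7: heading 339 -> 332
  ]
  -- iteration 2/3 --
  FD 9: (49.133,-7.438) -> (57.08,-11.663) [heading=332, draw]
  REPEAT 4 [
    -- iteration 1/4 --
    FD 10.3: (57.08,-11.663) -> (66.174,-16.499) [heading=332, draw]
    RT 7: heading 332 -> 325
    -- iteration 2/4 --
    FD 10.3: (66.174,-16.499) -> (74.611,-22.407) [heading=325, draw]
    RT 7: heading 325 -> 318
    -- iteration 3/4 --
    FD 10.3: (74.611,-22.407) -> (82.266,-29.299) [heading=318, draw]
    RT 7: heading 318 -> 311
    -- iteration 4/4 --
    FD 10.3: (82.266,-29.299) -> (89.023,-37.072) [heading=311, draw]
    RT 7: heading 311 -> 304
  ]
  -- iteration 3/3 --
  FD 9: (89.023,-37.072) -> (94.056,-44.534) [heading=304, draw]
  REPEAT 4 [
    -- iteration 1/4 --
    FD 10.3: (94.056,-44.534) -> (99.816,-53.073) [heading=304, draw]
    RT 7: heading 304 -> 297
    -- iteration 2/4 --
    FD 10.3: (99.816,-53.073) -> (104.492,-62.25) [heading=297, draw]
    RT 7: heading 297 -> 290
    -- iteration 3/4 --
    FD 10.3: (104.492,-62.25) -> (108.014,-71.929) [heading=290, draw]
    RT 7: heading 290 -> 283
    -- iteration 4/4 --
    FD 10.3: (108.014,-71.929) -> (110.331,-81.965) [heading=283, draw]
    RT 7: heading 283 -> 276
  ]
]
BK 13.5: (110.331,-81.965) -> (108.92,-68.539) [heading=276, draw]
Final: pos=(108.92,-68.539), heading=276, 16 segment(s) drawn
Segments drawn: 16

Answer: 16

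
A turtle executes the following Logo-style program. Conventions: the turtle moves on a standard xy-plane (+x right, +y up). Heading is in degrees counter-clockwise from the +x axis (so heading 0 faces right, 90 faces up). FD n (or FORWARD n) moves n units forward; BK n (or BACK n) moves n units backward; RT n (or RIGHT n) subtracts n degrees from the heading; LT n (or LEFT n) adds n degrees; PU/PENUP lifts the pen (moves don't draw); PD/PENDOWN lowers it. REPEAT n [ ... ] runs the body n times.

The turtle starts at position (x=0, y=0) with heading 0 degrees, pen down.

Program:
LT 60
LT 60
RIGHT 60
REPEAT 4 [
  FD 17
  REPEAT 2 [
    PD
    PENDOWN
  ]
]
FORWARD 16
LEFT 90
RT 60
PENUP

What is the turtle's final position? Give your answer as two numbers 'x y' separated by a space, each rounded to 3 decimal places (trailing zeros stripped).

Answer: 42 72.746

Derivation:
Executing turtle program step by step:
Start: pos=(0,0), heading=0, pen down
LT 60: heading 0 -> 60
LT 60: heading 60 -> 120
RT 60: heading 120 -> 60
REPEAT 4 [
  -- iteration 1/4 --
  FD 17: (0,0) -> (8.5,14.722) [heading=60, draw]
  REPEAT 2 [
    -- iteration 1/2 --
    PD: pen down
    PD: pen down
    -- iteration 2/2 --
    PD: pen down
    PD: pen down
  ]
  -- iteration 2/4 --
  FD 17: (8.5,14.722) -> (17,29.445) [heading=60, draw]
  REPEAT 2 [
    -- iteration 1/2 --
    PD: pen down
    PD: pen down
    -- iteration 2/2 --
    PD: pen down
    PD: pen down
  ]
  -- iteration 3/4 --
  FD 17: (17,29.445) -> (25.5,44.167) [heading=60, draw]
  REPEAT 2 [
    -- iteration 1/2 --
    PD: pen down
    PD: pen down
    -- iteration 2/2 --
    PD: pen down
    PD: pen down
  ]
  -- iteration 4/4 --
  FD 17: (25.5,44.167) -> (34,58.89) [heading=60, draw]
  REPEAT 2 [
    -- iteration 1/2 --
    PD: pen down
    PD: pen down
    -- iteration 2/2 --
    PD: pen down
    PD: pen down
  ]
]
FD 16: (34,58.89) -> (42,72.746) [heading=60, draw]
LT 90: heading 60 -> 150
RT 60: heading 150 -> 90
PU: pen up
Final: pos=(42,72.746), heading=90, 5 segment(s) drawn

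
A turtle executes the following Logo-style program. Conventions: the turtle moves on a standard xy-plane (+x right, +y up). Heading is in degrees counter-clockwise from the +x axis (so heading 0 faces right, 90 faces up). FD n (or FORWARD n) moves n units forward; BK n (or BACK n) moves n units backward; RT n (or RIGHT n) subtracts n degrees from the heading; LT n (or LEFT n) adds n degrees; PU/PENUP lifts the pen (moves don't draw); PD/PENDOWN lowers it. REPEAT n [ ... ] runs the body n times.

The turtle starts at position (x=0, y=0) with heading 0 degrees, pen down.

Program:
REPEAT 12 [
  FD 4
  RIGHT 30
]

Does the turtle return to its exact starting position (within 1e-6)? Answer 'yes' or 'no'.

Answer: yes

Derivation:
Executing turtle program step by step:
Start: pos=(0,0), heading=0, pen down
REPEAT 12 [
  -- iteration 1/12 --
  FD 4: (0,0) -> (4,0) [heading=0, draw]
  RT 30: heading 0 -> 330
  -- iteration 2/12 --
  FD 4: (4,0) -> (7.464,-2) [heading=330, draw]
  RT 30: heading 330 -> 300
  -- iteration 3/12 --
  FD 4: (7.464,-2) -> (9.464,-5.464) [heading=300, draw]
  RT 30: heading 300 -> 270
  -- iteration 4/12 --
  FD 4: (9.464,-5.464) -> (9.464,-9.464) [heading=270, draw]
  RT 30: heading 270 -> 240
  -- iteration 5/12 --
  FD 4: (9.464,-9.464) -> (7.464,-12.928) [heading=240, draw]
  RT 30: heading 240 -> 210
  -- iteration 6/12 --
  FD 4: (7.464,-12.928) -> (4,-14.928) [heading=210, draw]
  RT 30: heading 210 -> 180
  -- iteration 7/12 --
  FD 4: (4,-14.928) -> (0,-14.928) [heading=180, draw]
  RT 30: heading 180 -> 150
  -- iteration 8/12 --
  FD 4: (0,-14.928) -> (-3.464,-12.928) [heading=150, draw]
  RT 30: heading 150 -> 120
  -- iteration 9/12 --
  FD 4: (-3.464,-12.928) -> (-5.464,-9.464) [heading=120, draw]
  RT 30: heading 120 -> 90
  -- iteration 10/12 --
  FD 4: (-5.464,-9.464) -> (-5.464,-5.464) [heading=90, draw]
  RT 30: heading 90 -> 60
  -- iteration 11/12 --
  FD 4: (-5.464,-5.464) -> (-3.464,-2) [heading=60, draw]
  RT 30: heading 60 -> 30
  -- iteration 12/12 --
  FD 4: (-3.464,-2) -> (0,0) [heading=30, draw]
  RT 30: heading 30 -> 0
]
Final: pos=(0,0), heading=0, 12 segment(s) drawn

Start position: (0, 0)
Final position: (0, 0)
Distance = 0; < 1e-6 -> CLOSED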